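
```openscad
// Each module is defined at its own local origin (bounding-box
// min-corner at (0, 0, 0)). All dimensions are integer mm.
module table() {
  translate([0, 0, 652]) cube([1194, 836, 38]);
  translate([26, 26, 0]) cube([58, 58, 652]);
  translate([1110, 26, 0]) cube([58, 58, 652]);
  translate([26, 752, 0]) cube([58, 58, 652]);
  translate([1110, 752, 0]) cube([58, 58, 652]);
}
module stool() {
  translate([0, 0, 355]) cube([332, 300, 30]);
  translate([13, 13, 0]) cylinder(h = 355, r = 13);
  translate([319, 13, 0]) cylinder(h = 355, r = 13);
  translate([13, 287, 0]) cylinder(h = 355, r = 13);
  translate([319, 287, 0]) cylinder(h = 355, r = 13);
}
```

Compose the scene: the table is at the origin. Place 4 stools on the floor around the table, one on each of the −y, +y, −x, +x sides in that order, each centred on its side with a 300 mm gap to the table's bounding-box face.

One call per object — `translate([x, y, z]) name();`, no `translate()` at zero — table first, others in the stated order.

table();
translate([431, -600, 0]) stool();
translate([431, 1136, 0]) stool();
translate([-632, 268, 0]) stool();
translate([1494, 268, 0]) stool();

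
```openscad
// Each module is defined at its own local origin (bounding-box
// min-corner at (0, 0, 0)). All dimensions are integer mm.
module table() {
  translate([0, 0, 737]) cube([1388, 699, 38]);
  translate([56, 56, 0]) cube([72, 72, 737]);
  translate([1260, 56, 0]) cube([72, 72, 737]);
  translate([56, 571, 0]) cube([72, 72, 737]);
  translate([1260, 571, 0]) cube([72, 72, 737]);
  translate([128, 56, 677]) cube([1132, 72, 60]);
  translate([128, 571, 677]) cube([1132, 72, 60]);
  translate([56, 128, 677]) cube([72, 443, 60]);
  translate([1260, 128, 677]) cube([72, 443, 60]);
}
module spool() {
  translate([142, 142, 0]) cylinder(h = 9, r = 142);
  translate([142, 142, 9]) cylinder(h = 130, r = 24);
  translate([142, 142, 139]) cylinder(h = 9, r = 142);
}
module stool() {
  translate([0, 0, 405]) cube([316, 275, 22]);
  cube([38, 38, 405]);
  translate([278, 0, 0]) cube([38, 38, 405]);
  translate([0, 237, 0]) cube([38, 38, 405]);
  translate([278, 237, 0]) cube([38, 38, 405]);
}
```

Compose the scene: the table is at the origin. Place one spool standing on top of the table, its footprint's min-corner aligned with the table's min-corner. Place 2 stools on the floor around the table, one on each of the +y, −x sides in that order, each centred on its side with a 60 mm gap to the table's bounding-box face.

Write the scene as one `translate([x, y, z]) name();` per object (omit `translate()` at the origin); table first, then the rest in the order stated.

table();
translate([0, 0, 775]) spool();
translate([536, 759, 0]) stool();
translate([-376, 212, 0]) stool();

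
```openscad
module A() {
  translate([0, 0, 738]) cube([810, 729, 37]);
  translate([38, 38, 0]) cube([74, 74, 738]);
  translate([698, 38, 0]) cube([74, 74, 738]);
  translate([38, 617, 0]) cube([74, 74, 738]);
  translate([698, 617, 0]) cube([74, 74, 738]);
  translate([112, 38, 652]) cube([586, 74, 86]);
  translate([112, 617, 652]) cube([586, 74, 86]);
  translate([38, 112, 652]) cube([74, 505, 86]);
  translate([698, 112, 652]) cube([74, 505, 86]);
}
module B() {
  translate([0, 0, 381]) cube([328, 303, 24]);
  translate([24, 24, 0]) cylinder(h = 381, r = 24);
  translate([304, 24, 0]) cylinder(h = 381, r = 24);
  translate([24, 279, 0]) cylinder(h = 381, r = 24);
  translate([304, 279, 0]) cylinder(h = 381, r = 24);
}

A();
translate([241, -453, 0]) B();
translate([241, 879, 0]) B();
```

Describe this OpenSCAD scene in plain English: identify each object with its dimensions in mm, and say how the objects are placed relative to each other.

A is a rectangular dining table. The top is 810×729×37 mm with its upper surface at z = 775 mm. It stands on four 74×74 mm square legs, each inset 38 mm from the nearest pair of top edges, running from the floor to the underside of the top. Four apron rails, 74 mm thick and 86 mm tall, run between adjacent legs with their top edges flush with the underside of the top and their outer faces flush with the legs' outer faces.

B is a simple wooden stool: a rectangular seat 328 mm (x) by 303 mm (y), 24 mm thick, top face at z = 405 mm, on four round legs, each 48 mm in diameter. The legs rest on z = 0, each leg's axis is inset half a diameter from the nearest pair of seat edges (so the leg's bounding box is flush with the corner).

Two stools sit around the table at the −y, +y sides.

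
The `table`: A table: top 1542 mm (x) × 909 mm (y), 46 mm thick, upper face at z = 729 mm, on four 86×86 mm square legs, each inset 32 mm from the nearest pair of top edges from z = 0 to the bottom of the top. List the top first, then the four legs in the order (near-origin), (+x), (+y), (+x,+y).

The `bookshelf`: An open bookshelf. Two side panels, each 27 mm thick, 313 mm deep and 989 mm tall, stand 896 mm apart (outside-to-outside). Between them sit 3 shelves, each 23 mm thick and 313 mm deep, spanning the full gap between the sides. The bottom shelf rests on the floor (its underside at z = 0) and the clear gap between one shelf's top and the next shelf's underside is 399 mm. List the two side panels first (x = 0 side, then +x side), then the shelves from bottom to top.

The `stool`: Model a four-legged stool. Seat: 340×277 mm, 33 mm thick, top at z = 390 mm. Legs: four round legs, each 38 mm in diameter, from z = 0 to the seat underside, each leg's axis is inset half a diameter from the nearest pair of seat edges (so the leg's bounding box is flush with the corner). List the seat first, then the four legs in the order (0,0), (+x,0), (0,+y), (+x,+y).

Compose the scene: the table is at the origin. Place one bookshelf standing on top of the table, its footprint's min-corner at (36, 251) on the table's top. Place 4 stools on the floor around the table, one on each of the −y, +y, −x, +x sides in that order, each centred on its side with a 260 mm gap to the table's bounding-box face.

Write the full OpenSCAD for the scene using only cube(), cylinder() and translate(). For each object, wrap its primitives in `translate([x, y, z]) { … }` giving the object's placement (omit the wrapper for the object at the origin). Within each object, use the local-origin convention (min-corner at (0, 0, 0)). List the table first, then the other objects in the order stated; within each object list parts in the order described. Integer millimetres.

translate([0, 0, 683]) cube([1542, 909, 46]);
translate([32, 32, 0]) cube([86, 86, 683]);
translate([1424, 32, 0]) cube([86, 86, 683]);
translate([32, 791, 0]) cube([86, 86, 683]);
translate([1424, 791, 0]) cube([86, 86, 683]);
translate([36, 251, 729]) {
  cube([27, 313, 989]);
  translate([869, 0, 0]) cube([27, 313, 989]);
  translate([27, 0, 0]) cube([842, 313, 23]);
  translate([27, 0, 422]) cube([842, 313, 23]);
  translate([27, 0, 844]) cube([842, 313, 23]);
}
translate([601, -537, 0]) {
  translate([0, 0, 357]) cube([340, 277, 33]);
  translate([19, 19, 0]) cylinder(h = 357, r = 19);
  translate([321, 19, 0]) cylinder(h = 357, r = 19);
  translate([19, 258, 0]) cylinder(h = 357, r = 19);
  translate([321, 258, 0]) cylinder(h = 357, r = 19);
}
translate([601, 1169, 0]) {
  translate([0, 0, 357]) cube([340, 277, 33]);
  translate([19, 19, 0]) cylinder(h = 357, r = 19);
  translate([321, 19, 0]) cylinder(h = 357, r = 19);
  translate([19, 258, 0]) cylinder(h = 357, r = 19);
  translate([321, 258, 0]) cylinder(h = 357, r = 19);
}
translate([-600, 316, 0]) {
  translate([0, 0, 357]) cube([340, 277, 33]);
  translate([19, 19, 0]) cylinder(h = 357, r = 19);
  translate([321, 19, 0]) cylinder(h = 357, r = 19);
  translate([19, 258, 0]) cylinder(h = 357, r = 19);
  translate([321, 258, 0]) cylinder(h = 357, r = 19);
}
translate([1802, 316, 0]) {
  translate([0, 0, 357]) cube([340, 277, 33]);
  translate([19, 19, 0]) cylinder(h = 357, r = 19);
  translate([321, 19, 0]) cylinder(h = 357, r = 19);
  translate([19, 258, 0]) cylinder(h = 357, r = 19);
  translate([321, 258, 0]) cylinder(h = 357, r = 19);
}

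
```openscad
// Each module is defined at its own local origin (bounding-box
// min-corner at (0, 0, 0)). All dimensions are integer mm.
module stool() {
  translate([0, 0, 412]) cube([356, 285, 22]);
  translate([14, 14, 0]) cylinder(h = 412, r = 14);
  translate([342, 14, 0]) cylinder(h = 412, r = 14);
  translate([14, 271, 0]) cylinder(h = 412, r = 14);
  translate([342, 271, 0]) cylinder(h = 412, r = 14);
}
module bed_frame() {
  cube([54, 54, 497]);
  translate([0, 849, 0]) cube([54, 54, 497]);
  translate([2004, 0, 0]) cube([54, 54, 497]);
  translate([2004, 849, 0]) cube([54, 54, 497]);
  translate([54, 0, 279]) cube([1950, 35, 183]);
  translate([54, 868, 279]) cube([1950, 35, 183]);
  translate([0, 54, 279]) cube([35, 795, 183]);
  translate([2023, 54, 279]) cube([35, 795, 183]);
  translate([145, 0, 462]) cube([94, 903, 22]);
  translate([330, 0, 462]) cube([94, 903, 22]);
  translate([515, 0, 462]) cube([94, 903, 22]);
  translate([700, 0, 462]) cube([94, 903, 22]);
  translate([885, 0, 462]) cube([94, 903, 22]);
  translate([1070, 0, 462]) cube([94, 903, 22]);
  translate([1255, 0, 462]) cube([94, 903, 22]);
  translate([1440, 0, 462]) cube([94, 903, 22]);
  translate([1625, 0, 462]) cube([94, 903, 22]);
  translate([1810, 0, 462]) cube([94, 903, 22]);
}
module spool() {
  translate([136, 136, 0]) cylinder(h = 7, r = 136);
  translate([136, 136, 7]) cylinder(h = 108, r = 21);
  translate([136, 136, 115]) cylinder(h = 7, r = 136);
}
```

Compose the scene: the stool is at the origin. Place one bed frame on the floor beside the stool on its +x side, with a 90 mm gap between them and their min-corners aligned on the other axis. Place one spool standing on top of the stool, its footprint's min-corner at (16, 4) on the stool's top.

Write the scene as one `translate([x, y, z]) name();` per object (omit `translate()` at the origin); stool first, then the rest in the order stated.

stool();
translate([446, 0, 0]) bed_frame();
translate([16, 4, 434]) spool();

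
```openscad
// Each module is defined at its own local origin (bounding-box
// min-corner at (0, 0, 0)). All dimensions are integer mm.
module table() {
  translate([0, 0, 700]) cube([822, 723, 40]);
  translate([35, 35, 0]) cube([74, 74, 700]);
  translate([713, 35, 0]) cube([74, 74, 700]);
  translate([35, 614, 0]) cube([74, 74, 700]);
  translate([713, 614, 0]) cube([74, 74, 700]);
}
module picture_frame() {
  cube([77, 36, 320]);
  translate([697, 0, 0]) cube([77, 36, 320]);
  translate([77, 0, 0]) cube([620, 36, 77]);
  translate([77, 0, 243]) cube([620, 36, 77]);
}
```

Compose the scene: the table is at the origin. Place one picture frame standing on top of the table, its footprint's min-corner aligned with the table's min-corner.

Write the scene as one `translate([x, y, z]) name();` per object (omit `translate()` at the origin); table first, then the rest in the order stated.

table();
translate([0, 0, 740]) picture_frame();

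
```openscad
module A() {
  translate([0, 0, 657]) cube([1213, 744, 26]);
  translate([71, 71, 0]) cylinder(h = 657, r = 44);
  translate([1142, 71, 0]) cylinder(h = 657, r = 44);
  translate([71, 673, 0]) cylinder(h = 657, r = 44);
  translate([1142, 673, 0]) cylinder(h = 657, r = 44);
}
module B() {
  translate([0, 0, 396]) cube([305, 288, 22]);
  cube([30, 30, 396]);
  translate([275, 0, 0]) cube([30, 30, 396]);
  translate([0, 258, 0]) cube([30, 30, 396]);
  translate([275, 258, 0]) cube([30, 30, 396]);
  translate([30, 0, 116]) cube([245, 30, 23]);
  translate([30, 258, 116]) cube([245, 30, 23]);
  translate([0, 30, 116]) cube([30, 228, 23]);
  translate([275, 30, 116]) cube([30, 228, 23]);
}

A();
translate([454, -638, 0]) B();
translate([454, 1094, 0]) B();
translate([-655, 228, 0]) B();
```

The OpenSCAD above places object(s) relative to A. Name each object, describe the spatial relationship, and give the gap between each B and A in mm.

A is a table. B is a stool. Three stools sit around the table at the −y, +y, −x sides. The gap between each stool and the table is 350 mm.

Each stool's nearest face is 350 mm from the table's bounding box.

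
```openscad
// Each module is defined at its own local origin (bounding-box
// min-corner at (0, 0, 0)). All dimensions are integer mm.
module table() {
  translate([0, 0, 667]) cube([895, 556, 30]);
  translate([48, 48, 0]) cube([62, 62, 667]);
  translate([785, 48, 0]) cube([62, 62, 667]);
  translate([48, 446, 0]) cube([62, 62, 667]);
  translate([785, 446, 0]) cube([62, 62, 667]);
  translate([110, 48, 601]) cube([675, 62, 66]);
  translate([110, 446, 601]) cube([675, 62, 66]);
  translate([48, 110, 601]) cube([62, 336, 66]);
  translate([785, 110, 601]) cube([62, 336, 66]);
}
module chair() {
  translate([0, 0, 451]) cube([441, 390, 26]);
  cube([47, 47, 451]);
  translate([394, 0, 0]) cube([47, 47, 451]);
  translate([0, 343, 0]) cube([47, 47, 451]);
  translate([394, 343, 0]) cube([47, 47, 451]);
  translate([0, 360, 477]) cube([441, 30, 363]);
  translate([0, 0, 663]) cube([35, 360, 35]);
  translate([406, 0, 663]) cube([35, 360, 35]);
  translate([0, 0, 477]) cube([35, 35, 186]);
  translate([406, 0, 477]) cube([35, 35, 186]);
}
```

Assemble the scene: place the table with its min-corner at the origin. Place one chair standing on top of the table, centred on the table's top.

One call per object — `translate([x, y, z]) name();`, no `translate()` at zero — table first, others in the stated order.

table();
translate([227, 83, 697]) chair();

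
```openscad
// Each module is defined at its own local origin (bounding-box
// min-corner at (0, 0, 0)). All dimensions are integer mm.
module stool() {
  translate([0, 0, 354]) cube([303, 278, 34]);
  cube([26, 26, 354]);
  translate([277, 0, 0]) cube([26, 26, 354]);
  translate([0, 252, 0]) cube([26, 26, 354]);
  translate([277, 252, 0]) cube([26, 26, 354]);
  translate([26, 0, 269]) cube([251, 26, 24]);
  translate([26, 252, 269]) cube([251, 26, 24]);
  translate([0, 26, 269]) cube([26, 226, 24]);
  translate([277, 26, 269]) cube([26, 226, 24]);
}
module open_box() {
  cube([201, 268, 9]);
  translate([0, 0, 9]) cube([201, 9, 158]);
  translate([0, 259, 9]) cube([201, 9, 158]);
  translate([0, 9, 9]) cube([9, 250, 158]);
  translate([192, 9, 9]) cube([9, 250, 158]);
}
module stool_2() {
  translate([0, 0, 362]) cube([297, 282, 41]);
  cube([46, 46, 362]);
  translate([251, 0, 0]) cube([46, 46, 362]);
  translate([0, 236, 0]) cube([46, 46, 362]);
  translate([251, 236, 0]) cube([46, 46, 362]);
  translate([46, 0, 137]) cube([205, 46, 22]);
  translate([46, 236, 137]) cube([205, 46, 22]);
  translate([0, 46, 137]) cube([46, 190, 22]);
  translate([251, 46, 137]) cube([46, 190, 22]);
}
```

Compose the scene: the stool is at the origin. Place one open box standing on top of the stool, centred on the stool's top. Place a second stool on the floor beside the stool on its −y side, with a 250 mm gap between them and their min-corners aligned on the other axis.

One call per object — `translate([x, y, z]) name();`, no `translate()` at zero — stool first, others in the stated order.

stool();
translate([51, 5, 388]) open_box();
translate([0, -532, 0]) stool_2();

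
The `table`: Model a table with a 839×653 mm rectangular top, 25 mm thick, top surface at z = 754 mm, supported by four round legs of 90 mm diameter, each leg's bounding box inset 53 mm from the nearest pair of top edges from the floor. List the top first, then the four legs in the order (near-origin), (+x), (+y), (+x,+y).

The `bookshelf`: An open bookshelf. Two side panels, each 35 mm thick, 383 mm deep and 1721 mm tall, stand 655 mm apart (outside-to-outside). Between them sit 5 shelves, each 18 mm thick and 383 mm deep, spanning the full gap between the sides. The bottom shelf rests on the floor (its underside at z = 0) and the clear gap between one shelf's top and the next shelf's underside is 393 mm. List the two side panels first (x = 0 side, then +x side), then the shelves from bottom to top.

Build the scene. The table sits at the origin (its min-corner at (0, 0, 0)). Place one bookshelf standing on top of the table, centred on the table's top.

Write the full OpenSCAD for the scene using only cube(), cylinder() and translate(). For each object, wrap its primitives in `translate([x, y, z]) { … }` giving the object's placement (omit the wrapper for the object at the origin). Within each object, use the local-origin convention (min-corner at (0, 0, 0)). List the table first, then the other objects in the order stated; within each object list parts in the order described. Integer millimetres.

translate([0, 0, 729]) cube([839, 653, 25]);
translate([98, 98, 0]) cylinder(h = 729, r = 45);
translate([741, 98, 0]) cylinder(h = 729, r = 45);
translate([98, 555, 0]) cylinder(h = 729, r = 45);
translate([741, 555, 0]) cylinder(h = 729, r = 45);
translate([92, 135, 754]) {
  cube([35, 383, 1721]);
  translate([620, 0, 0]) cube([35, 383, 1721]);
  translate([35, 0, 0]) cube([585, 383, 18]);
  translate([35, 0, 411]) cube([585, 383, 18]);
  translate([35, 0, 822]) cube([585, 383, 18]);
  translate([35, 0, 1233]) cube([585, 383, 18]);
  translate([35, 0, 1644]) cube([585, 383, 18]);
}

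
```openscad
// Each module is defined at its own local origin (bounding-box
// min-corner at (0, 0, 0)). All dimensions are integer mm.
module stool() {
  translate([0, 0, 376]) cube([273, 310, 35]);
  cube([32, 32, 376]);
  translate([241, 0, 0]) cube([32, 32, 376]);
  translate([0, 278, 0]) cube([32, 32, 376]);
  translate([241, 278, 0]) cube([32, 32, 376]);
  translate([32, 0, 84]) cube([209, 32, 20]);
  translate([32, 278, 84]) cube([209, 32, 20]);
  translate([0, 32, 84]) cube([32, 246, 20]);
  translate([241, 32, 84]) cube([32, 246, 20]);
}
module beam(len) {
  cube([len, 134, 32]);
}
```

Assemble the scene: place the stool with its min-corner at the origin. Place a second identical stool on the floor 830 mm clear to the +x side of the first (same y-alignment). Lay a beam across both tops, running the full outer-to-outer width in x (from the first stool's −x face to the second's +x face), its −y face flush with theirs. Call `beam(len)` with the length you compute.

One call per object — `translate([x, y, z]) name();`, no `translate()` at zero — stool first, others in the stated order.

stool();
translate([1103, 0, 0]) stool();
translate([0, 0, 411]) beam(1376);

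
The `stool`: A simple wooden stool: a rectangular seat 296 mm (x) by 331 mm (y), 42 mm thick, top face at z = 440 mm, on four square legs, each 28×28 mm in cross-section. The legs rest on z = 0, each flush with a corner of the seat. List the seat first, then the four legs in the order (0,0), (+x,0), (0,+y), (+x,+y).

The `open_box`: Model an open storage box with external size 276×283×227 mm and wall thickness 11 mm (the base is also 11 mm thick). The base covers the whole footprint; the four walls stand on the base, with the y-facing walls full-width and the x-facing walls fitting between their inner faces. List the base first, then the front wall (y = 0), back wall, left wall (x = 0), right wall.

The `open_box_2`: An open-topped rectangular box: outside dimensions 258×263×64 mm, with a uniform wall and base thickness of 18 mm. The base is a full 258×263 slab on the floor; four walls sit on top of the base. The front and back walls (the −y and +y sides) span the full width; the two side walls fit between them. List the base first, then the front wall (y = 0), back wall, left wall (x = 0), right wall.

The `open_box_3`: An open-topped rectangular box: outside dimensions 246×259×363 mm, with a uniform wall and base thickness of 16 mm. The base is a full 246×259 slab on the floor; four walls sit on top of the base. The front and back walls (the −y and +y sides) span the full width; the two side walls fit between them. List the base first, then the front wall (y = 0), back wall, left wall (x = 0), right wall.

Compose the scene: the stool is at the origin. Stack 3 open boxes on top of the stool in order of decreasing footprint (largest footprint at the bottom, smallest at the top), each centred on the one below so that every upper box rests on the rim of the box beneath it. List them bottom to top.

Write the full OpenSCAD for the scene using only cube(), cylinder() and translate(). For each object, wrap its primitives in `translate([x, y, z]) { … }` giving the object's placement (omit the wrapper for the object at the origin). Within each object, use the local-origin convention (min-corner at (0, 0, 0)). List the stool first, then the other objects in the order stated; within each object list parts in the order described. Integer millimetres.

translate([0, 0, 398]) cube([296, 331, 42]);
cube([28, 28, 398]);
translate([268, 0, 0]) cube([28, 28, 398]);
translate([0, 303, 0]) cube([28, 28, 398]);
translate([268, 303, 0]) cube([28, 28, 398]);
translate([10, 24, 440]) {
  cube([276, 283, 11]);
  translate([0, 0, 11]) cube([276, 11, 216]);
  translate([0, 272, 11]) cube([276, 11, 216]);
  translate([0, 11, 11]) cube([11, 261, 216]);
  translate([265, 11, 11]) cube([11, 261, 216]);
}
translate([19, 34, 667]) {
  cube([258, 263, 18]);
  translate([0, 0, 18]) cube([258, 18, 46]);
  translate([0, 245, 18]) cube([258, 18, 46]);
  translate([0, 18, 18]) cube([18, 227, 46]);
  translate([240, 18, 18]) cube([18, 227, 46]);
}
translate([25, 36, 731]) {
  cube([246, 259, 16]);
  translate([0, 0, 16]) cube([246, 16, 347]);
  translate([0, 243, 16]) cube([246, 16, 347]);
  translate([0, 16, 16]) cube([16, 227, 347]);
  translate([230, 16, 16]) cube([16, 227, 347]);
}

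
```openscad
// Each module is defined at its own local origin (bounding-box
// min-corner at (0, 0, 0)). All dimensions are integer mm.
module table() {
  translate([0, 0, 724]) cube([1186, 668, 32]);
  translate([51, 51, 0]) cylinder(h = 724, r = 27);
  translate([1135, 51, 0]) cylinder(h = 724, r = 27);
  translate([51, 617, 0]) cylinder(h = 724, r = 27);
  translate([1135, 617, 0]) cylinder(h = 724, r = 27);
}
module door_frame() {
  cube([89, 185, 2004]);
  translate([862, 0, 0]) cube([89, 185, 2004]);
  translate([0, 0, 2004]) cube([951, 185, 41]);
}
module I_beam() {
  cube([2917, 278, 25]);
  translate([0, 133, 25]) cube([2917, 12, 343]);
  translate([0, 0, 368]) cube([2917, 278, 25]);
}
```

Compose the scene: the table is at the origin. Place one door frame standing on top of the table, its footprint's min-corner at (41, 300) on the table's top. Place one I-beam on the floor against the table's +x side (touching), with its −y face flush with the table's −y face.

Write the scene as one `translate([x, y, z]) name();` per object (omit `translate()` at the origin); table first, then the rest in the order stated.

table();
translate([41, 300, 756]) door_frame();
translate([1186, 0, 0]) I_beam();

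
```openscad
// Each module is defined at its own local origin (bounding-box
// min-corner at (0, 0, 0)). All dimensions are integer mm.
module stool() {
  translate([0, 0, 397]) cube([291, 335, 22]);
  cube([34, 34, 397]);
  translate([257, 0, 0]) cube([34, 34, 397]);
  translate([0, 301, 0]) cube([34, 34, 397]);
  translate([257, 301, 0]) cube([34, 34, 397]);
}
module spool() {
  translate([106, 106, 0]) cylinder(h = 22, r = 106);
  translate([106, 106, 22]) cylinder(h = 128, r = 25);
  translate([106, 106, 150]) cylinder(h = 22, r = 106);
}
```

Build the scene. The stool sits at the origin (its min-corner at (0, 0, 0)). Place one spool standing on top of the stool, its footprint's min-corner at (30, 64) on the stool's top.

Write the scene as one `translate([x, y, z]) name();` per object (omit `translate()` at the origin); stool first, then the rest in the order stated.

stool();
translate([30, 64, 419]) spool();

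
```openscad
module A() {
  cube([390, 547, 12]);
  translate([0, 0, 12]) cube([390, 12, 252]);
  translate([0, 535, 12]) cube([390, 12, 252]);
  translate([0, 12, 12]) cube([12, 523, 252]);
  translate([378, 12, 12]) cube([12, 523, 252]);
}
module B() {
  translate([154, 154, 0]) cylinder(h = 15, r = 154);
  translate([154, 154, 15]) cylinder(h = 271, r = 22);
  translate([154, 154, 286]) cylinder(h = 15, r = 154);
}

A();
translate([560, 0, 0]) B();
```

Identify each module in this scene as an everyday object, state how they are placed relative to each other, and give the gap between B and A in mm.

A is an open box. B is a spool. The spool is on the floor beside the open box on its +x side. The gap between the spool and the open box is 170 mm.

The spool's nearest face is 170 mm from the open box's +x face.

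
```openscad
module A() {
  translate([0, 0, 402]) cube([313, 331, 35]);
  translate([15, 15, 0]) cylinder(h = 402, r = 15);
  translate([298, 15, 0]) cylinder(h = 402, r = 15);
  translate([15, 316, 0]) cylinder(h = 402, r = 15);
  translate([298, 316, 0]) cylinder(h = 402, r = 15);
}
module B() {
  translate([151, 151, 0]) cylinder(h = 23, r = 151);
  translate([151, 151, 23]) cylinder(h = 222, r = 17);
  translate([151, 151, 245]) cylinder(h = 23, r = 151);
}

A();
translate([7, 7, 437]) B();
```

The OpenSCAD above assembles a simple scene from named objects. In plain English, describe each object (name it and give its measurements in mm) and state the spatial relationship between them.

A is a four-legged stool. The seat is a 313×331×35 mm slab whose top surface is at z = 437 mm; four round legs, each 30 mm in diameter, run from the floor (z = 0) to the underside of the seat, each leg's axis is inset half a diameter from the nearest pair of seat edges (so the leg's bounding box is flush with the corner).

B is a spool: two coaxial disc flanges of radius 151 mm and thickness 23 mm, joined by a core cylinder of radius 17 mm and height 222 mm. The lower flange rests on z = 0 and the three cylinders share a vertical axis.

The spool is on top of the stool.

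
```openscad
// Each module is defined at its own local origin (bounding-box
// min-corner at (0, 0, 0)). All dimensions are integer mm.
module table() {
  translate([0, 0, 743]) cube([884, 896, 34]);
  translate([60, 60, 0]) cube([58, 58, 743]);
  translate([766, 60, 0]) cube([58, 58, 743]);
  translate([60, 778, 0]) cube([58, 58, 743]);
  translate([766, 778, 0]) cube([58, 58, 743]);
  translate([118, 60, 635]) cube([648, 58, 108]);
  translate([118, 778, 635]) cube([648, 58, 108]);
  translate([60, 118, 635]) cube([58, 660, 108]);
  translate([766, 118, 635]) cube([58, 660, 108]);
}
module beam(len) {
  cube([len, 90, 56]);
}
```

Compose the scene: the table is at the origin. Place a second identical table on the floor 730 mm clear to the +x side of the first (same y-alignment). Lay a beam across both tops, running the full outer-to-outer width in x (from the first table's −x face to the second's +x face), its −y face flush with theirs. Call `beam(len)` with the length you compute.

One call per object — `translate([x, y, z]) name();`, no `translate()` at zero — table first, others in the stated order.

table();
translate([1614, 0, 0]) table();
translate([0, 0, 777]) beam(2498);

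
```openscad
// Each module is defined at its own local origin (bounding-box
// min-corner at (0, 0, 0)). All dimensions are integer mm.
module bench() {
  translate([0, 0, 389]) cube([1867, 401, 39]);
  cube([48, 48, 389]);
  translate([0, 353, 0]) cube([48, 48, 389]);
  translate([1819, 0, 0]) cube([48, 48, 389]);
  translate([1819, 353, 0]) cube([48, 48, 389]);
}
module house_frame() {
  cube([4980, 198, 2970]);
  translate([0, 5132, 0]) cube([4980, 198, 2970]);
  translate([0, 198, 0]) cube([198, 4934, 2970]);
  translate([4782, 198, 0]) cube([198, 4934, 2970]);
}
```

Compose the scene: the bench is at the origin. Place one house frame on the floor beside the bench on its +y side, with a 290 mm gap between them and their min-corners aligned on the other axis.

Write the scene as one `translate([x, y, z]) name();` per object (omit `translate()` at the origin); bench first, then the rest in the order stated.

bench();
translate([0, 691, 0]) house_frame();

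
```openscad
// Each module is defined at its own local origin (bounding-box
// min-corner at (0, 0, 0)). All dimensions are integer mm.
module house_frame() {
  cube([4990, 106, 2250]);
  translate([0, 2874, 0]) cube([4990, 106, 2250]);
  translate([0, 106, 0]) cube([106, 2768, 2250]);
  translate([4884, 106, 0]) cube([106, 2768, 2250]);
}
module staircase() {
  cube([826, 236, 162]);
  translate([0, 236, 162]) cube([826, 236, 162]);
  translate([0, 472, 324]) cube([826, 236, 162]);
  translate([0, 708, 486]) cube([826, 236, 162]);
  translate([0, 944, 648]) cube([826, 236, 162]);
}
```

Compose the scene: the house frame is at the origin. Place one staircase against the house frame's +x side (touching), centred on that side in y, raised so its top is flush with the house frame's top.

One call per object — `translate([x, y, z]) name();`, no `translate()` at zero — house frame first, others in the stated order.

house_frame();
translate([4990, 900, 1440]) staircase();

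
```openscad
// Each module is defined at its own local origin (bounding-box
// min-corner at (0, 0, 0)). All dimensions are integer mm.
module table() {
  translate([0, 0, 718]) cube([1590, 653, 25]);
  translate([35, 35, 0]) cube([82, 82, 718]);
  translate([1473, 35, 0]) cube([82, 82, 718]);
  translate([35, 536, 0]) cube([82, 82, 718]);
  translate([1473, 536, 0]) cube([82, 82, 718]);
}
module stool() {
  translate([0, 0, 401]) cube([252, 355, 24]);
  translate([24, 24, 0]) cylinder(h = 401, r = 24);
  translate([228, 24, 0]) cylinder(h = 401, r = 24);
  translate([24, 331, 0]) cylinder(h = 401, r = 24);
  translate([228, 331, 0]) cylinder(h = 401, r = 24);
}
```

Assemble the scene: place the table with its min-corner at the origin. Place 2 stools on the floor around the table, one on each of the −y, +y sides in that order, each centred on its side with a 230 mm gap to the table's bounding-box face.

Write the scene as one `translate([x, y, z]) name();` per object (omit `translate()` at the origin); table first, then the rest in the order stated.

table();
translate([669, -585, 0]) stool();
translate([669, 883, 0]) stool();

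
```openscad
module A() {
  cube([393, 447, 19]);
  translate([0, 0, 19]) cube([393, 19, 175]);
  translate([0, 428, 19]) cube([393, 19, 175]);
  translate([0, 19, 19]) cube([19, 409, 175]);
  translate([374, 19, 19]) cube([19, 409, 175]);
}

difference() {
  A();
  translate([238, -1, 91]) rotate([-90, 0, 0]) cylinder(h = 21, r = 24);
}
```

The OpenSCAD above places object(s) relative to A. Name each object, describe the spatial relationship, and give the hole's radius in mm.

The subtracted cylinder has r = 24 mm.

A is an open box. The open box has a circular hole through its front wall. The hole's radius is 24 mm.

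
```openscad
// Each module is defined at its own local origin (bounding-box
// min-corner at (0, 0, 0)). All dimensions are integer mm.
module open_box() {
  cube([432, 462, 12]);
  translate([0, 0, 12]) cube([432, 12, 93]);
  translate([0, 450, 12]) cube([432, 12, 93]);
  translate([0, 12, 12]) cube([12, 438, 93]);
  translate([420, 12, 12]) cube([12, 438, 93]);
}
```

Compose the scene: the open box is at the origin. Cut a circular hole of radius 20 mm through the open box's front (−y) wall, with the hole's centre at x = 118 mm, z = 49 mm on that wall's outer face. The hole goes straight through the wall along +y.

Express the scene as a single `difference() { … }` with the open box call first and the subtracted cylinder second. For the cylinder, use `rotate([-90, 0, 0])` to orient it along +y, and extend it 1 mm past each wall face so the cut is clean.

difference() {
  open_box();
  translate([118, -1, 49]) rotate([-90, 0, 0]) cylinder(h = 14, r = 20);
}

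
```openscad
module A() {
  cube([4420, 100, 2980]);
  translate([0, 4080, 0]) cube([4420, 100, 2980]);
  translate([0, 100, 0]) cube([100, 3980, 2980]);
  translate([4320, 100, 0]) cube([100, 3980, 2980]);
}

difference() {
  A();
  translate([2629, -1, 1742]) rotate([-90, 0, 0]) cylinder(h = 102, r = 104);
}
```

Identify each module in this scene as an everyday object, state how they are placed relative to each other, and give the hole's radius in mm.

The subtracted cylinder has r = 104 mm.

A is a house frame. The house frame has a circular hole through its front wall. The hole's radius is 104 mm.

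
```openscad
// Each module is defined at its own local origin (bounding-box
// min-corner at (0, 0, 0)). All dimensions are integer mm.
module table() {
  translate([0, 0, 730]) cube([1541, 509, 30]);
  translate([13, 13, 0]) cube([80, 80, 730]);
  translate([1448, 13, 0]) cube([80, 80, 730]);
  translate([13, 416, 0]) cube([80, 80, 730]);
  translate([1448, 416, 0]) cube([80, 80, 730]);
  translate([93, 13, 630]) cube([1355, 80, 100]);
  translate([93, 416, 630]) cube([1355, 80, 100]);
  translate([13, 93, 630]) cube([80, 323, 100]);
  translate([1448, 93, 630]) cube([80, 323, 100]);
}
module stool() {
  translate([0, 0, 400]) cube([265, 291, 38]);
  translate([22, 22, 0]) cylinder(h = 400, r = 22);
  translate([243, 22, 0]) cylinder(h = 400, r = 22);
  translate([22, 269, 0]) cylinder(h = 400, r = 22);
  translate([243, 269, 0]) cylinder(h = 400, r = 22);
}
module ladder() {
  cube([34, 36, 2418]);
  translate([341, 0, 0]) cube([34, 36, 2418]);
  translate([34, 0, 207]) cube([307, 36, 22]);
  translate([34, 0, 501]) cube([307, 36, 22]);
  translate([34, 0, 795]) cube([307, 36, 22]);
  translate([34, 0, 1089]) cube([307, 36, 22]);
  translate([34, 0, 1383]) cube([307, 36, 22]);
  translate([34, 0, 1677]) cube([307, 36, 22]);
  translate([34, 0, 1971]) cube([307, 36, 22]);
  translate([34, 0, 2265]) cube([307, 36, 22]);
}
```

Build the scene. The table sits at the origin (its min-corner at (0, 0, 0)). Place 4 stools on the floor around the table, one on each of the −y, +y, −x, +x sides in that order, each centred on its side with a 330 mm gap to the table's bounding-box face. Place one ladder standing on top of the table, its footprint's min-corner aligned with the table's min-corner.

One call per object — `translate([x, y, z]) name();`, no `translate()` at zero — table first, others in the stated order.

table();
translate([638, -621, 0]) stool();
translate([638, 839, 0]) stool();
translate([-595, 109, 0]) stool();
translate([1871, 109, 0]) stool();
translate([0, 0, 760]) ladder();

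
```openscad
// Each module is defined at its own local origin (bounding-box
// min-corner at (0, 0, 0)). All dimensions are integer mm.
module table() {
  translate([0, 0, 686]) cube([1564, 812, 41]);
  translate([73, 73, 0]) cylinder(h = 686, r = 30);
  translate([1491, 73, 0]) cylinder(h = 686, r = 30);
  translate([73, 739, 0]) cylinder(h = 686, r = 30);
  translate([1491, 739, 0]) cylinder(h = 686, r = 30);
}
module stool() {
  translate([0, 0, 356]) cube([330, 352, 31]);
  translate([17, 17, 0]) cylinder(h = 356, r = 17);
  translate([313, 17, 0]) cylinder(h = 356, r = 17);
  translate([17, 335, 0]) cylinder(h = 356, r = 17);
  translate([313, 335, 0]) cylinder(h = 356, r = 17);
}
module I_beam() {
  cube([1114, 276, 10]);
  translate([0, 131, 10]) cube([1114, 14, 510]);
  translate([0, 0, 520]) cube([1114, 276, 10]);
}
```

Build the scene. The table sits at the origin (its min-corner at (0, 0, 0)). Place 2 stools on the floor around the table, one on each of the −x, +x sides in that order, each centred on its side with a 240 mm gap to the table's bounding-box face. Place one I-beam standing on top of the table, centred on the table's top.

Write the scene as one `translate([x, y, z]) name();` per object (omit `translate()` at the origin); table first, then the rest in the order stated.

table();
translate([-570, 230, 0]) stool();
translate([1804, 230, 0]) stool();
translate([225, 268, 727]) I_beam();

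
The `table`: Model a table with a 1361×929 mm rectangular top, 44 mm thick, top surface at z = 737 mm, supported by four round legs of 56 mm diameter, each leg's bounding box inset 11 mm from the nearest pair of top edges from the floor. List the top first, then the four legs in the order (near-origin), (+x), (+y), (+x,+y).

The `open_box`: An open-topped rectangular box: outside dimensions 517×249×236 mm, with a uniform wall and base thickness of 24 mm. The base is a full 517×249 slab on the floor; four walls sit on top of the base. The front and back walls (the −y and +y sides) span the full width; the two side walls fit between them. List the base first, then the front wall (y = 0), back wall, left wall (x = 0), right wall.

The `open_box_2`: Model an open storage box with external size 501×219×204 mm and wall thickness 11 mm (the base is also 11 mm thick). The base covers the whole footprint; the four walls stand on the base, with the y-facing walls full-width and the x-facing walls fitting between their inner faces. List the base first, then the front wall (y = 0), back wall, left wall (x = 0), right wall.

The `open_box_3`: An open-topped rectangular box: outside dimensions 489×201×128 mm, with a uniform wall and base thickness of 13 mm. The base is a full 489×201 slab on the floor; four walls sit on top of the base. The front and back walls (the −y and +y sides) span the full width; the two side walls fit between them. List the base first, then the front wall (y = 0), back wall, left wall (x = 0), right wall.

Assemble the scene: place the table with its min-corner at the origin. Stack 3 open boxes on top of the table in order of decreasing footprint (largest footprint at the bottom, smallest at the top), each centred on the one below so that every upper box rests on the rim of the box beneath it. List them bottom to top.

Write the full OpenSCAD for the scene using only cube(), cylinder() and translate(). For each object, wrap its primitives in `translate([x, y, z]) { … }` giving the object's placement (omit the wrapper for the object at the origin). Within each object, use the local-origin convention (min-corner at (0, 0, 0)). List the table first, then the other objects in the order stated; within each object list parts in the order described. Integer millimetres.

translate([0, 0, 693]) cube([1361, 929, 44]);
translate([39, 39, 0]) cylinder(h = 693, r = 28);
translate([1322, 39, 0]) cylinder(h = 693, r = 28);
translate([39, 890, 0]) cylinder(h = 693, r = 28);
translate([1322, 890, 0]) cylinder(h = 693, r = 28);
translate([422, 340, 737]) {
  cube([517, 249, 24]);
  translate([0, 0, 24]) cube([517, 24, 212]);
  translate([0, 225, 24]) cube([517, 24, 212]);
  translate([0, 24, 24]) cube([24, 201, 212]);
  translate([493, 24, 24]) cube([24, 201, 212]);
}
translate([430, 355, 973]) {
  cube([501, 219, 11]);
  translate([0, 0, 11]) cube([501, 11, 193]);
  translate([0, 208, 11]) cube([501, 11, 193]);
  translate([0, 11, 11]) cube([11, 197, 193]);
  translate([490, 11, 11]) cube([11, 197, 193]);
}
translate([436, 364, 1177]) {
  cube([489, 201, 13]);
  translate([0, 0, 13]) cube([489, 13, 115]);
  translate([0, 188, 13]) cube([489, 13, 115]);
  translate([0, 13, 13]) cube([13, 175, 115]);
  translate([476, 13, 13]) cube([13, 175, 115]);
}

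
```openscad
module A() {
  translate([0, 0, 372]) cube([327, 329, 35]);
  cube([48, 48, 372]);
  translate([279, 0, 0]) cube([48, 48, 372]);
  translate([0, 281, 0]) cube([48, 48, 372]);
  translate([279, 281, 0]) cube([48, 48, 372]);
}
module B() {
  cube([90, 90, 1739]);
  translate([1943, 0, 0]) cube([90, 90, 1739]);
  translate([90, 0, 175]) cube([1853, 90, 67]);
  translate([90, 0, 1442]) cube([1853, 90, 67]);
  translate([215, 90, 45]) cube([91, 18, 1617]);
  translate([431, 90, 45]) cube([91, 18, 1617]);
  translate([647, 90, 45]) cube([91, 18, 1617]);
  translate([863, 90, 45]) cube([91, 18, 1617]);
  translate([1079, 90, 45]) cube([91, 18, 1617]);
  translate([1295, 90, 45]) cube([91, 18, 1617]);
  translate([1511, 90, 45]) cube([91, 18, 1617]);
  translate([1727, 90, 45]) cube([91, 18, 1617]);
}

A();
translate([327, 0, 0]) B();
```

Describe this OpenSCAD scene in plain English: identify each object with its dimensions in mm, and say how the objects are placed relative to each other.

A is a four-legged stool. The seat is 327×329 mm, 35 mm thick, top at z = 407 mm. It stands on four square legs, each 48×48 mm in cross-section, from z = 0 to the seat underside, each flush with a corner of the seat.

B is a fence section. Two 90×90 mm posts, 1739 mm tall, stand on the floor with a clear span of 1853 mm between their inner faces. Two horizontal rails of 90×67 mm section span the gap between the posts with their undersides at z = 175 mm and z = 1442 mm, flush with the posts' −y face. 8 pickets, each 91 mm wide, 18 mm thick and 1617 mm tall, are fixed to the +y face of the rails with their bottoms at z = 45 mm, evenly spaced across the span with equal gaps (rounded down to the nearest mm) at the −x end and between each pair — any rounding remainder accumulates at the +x end.

The fence section is against the stool's +x side, with their −y faces flush.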